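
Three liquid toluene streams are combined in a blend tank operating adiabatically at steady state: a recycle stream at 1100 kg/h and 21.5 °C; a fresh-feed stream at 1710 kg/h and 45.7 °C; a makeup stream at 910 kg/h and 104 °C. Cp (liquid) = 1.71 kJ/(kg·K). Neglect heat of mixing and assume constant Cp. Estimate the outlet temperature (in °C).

Adiabatic, steady state ⇒ Σ ṁᵢCp,ᵢ(T_out − Tᵢ) = 0
Σ ṁᵢCp,ᵢTᵢ = 1100×1.71×21.5 + 1710×1.71×45.7 + 910×1.71×104 = 335910
Σ ṁᵢCp,ᵢ = 1100×1.71 + 1710×1.71 + 910×1.71 = 6361.2
T_out = 335910 / 6361.2 = 52.806 °C

T_out = 52.8 °C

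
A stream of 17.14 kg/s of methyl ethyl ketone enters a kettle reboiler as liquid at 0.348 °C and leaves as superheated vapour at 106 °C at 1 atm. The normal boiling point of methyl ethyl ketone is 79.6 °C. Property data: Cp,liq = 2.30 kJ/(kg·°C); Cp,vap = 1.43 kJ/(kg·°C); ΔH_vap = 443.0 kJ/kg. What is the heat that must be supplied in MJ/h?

liquid 0.348→79.6 °C: 182.28 kJ/kg
vaporisation at 79.6 °C: 443 kJ/kg
vapour 79.6→106 °C: 37.752 kJ/kg
Δh = 182.28 + 443 + 37.752 = 663.03 kJ/kg
Q = ṁ·Δh = 17.14 kg/s × 663.03 kJ/kg = 11364 kJ/s
|Q| = 11364 kW = 40912 MJ/h

Q = 40900 MJ/h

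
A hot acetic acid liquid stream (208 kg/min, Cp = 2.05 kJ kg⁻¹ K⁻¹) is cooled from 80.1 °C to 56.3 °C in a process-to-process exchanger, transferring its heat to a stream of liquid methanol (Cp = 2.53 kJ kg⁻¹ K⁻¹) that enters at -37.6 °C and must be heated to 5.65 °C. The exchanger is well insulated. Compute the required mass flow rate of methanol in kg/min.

ṁ_c = 92.7 kg/min

Heat released by hot stream: Q = 208 × 2.05 × (80.1 − 56.3) = 10148 kJ/min
Energy balance on cold side (adiabatic exchanger): Q = ṁ_c·Cp_c·(T_c,out − T_c,in)
ṁ_c = 10148 / [2.53 × (5.65 − -37.6)] = 92.744 kg/min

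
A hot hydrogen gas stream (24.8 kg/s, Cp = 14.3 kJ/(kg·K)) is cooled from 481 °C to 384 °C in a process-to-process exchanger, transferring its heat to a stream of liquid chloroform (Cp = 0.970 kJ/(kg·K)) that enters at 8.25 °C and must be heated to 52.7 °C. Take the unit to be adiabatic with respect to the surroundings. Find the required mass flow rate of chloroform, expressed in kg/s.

ṁ_c = 798 kg/s

Heat released by hot stream: Q = 24.8 × 14.3 × (481 − 384) = 34400 kJ/s
Energy balance on cold side (adiabatic exchanger): Q = ṁ_c·Cp_c·(T_c,out − T_c,in)
ṁ_c = 34400 / [0.970 × (52.7 − 8.25)] = 797.84 kg/s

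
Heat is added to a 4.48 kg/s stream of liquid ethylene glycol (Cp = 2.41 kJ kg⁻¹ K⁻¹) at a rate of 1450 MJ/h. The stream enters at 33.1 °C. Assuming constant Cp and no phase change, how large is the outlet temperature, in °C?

T_out = 70.4 °C

Q = 1450 MJ/h = 402.78 kJ/s
ΔT = Q/(ṁ·Cp) = 402.78/(4.48×2.41) = 37.305 K
T_out = 33.1 + 37.305 = 70.405 °C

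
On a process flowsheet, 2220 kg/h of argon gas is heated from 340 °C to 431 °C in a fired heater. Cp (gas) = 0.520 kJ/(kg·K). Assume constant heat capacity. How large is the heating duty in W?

Q = 29200 W

Q = ṁ·Cp·ΔT = 2220 × 0.520 × (431 − 340) = 105050 kJ/h
Converting: 105050 / 3600 s = 29.181 kW
Heating duty = 29181 W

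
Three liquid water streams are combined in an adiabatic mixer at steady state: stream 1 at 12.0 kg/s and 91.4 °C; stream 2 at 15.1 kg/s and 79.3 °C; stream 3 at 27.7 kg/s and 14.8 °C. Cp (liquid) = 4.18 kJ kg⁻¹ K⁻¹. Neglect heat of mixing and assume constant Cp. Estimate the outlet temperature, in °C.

T_out = 49.3 °C

Adiabatic, steady state ⇒ Σ ṁᵢCp,ᵢ(T_out − Tᵢ) = 0
T_out = Σ ṁᵢCp,ᵢTᵢ / Σ ṁᵢCp,ᵢ
      = 11304 / 229.06 = 49.347 °C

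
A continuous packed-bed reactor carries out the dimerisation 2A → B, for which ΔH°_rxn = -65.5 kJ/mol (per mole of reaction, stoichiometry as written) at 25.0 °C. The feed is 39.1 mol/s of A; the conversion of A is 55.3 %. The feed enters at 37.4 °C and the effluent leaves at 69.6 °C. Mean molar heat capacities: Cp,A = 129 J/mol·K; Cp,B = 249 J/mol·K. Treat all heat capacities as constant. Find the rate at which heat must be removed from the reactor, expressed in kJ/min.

Q_out = 33000 kJ/min

Extent of reaction ξ = 0.553 × 39.1 / 2 = 10.811 mol/s
Reaction term: ξ·ΔH°_rxn = 10.811 × -65.5 = -708.13 kJ/s
Sensible, feed 37.4→25 °C: -62.544 kJ/s
Outlet flows (mol/s): A 17.478, B 10.811
Sensible, products 25→69.6 °C: 220.62 kJ/s
Q = ΔH = -550.06 kJ/s = -550.06 kW
Heat removed = 33003 kJ/min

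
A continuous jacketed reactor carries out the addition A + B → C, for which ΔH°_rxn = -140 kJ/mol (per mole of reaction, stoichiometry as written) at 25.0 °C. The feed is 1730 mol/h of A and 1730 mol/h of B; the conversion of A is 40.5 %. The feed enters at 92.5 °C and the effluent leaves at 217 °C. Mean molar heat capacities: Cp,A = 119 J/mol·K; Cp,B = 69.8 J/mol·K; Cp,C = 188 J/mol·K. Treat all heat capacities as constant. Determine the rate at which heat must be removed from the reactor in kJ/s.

Q_out = 16.0 kJ/s

Extent of reaction ξ = 0.405 × 1730 = 700.65 mol/h
Reaction term: ξ·ΔH°_rxn = 700.65 × -140 = -98091 kJ/h
Sensible, feed 92.5→25 °C: -22047 kJ/h
Outlet flows (mol/h): A 1029.3, B 1029.3, C 700.65
Sensible, products 25→217 °C: 62604 kJ/h
Q = ΔH = -57534 kJ/h = -15.982 kW
Heat removed = 15.982 kJ/s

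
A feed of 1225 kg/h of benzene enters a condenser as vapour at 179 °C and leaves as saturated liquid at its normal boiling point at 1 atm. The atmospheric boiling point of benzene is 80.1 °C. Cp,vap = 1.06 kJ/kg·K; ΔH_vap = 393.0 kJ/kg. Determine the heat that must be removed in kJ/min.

Q_c = 10200 kJ/min

vapour 179→80.1 °C: -104.83 kJ/kg
condensation at 80.1 °C: -393 kJ/kg
Δh = -104.83 + -393 = -497.83 kJ/kg
Q = ṁ·Δh = 1225 kg/h × -497.83 kJ/kg = -609850 kJ/h
|Q| = 169.4 kW = 10164 kJ/min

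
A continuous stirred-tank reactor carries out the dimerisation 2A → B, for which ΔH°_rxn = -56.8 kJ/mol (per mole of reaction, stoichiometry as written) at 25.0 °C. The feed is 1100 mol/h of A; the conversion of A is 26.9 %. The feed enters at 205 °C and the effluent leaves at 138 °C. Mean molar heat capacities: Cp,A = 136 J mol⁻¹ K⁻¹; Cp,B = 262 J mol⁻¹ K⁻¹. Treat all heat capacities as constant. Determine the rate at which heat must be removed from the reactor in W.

Extent of reaction ξ = 0.269 × 1100 / 2 = 147.95 mol/h
Reaction term: ξ·ΔH°_rxn = 147.95 × -56.8 = -8403.6 kJ/h
Sensible, feed 205→25 °C: -26928 kJ/h
Outlet flows (mol/h): A 804.1, B 147.95
Sensible, products 25→138 °C: 16738 kJ/h
Q = ΔH = -18594 kJ/h = -5.165 kW
Heat removed = 5165 W

Q_out = 5160 W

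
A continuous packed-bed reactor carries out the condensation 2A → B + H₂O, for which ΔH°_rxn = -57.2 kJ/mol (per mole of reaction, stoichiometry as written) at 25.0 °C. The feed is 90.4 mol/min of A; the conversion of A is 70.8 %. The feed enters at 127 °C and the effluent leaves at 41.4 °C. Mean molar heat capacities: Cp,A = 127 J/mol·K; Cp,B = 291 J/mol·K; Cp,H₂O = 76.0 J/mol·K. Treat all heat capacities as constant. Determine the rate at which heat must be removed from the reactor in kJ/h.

Extent of reaction ξ = 0.708 × 90.4 / 2 = 32.002 mol/min
Reaction term: ξ·ΔH°_rxn = 32.002 × -57.2 = -1830.5 kJ/min
Sensible, feed 127→25 °C: -1171 kJ/min
Outlet flows (mol/min): A 26.397, B 32.002, H₂O 32.002
Sensible, products 25→41.4 °C: 247.59 kJ/min
Q = ΔH = -2753.9 kJ/min = -45.899 kW
Heat removed = 165240 kJ/h

Q_out = 165000 kJ/h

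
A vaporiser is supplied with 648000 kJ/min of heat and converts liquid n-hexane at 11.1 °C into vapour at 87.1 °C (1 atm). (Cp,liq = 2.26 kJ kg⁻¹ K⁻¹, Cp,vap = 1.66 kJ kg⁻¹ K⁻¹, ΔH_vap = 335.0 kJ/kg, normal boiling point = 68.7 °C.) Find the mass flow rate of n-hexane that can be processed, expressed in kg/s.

Δh = 2.26×(68.7−11.1) + 335.0 + 1.66×(87.1−68.7) = 495.72 kJ/kg
Q = 648000 kJ/min = 10800 kJ/s = 10800 kJ/s
ṁ = Q/Δh = 10800 / 495.72 = 21.786 kg/s

ṁ = 21.8 kg/s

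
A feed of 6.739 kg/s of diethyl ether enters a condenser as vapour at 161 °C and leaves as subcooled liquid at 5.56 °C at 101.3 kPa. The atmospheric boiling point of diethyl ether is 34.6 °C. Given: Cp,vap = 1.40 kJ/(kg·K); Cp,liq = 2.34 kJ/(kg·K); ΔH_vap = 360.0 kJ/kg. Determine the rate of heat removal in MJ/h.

Q_c = 14700 MJ/h

vapour 161→34.6 °C: -176.96 kJ/kg
condensation at 34.6 °C: -360 kJ/kg
liquid 34.6→5.56 °C: -67.954 kJ/kg
Δh = -176.96 + -360 + -67.954 = -604.91 kJ/kg
Q = ṁ·Δh = 6.739 kg/s × -604.91 kJ/kg = -4076.5 kJ/s
|Q| = 4076.5 kW = 14675 MJ/h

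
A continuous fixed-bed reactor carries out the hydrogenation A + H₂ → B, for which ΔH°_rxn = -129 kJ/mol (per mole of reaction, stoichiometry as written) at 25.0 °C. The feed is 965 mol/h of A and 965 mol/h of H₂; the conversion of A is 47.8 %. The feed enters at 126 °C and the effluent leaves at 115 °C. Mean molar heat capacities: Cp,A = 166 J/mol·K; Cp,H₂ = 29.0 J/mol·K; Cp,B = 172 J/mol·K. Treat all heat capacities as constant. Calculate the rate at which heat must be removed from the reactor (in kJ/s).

Extent of reaction ξ = 0.478 × 965 = 461.27 mol/h
Reaction term: ξ·ΔH°_rxn = 461.27 × -129 = -59504 kJ/h
Sensible, feed 126→25 °C: -19006 kJ/h
Outlet flows (mol/h): A 503.73, H₂ 503.73, B 461.27
Sensible, products 25→115 °C: 15981 kJ/h
Q = ΔH = -62529 kJ/h = -17.369 kW
Heat removed = 17.369 kJ/s

Q_out = 17.4 kJ/s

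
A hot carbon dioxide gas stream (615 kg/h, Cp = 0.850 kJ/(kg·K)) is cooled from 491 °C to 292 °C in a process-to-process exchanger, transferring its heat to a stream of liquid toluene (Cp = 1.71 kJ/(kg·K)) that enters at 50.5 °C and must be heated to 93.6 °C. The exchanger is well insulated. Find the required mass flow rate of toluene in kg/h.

Heat released by hot stream: Q = 615 × 0.850 × (491 − 292) = 104030 kJ/h
Energy balance on cold side (adiabatic exchanger): Q = ṁ_c·Cp_c·(T_c,out − T_c,in)
ṁ_c = 104030 / [1.71 × (93.6 − 50.5)] = 1411.5 kg/h

ṁ_c = 1410 kg/h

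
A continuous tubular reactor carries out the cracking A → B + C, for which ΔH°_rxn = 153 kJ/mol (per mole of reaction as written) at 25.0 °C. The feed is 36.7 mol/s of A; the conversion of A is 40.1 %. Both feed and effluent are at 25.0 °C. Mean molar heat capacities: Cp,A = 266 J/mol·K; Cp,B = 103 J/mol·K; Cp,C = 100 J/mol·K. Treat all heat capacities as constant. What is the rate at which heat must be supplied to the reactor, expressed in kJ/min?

Extent of reaction ξ = 0.401 × 36.7 = 14.717 mol/s
Reaction term: ξ·ΔH°_rxn = 14.717 × 153 = 2251.7 kJ/s
Q = ΔH = 2251.7 kJ/s = 2251.7 kW
Heat supplied = 135100 kJ/min

Q_in = 135000 kJ/min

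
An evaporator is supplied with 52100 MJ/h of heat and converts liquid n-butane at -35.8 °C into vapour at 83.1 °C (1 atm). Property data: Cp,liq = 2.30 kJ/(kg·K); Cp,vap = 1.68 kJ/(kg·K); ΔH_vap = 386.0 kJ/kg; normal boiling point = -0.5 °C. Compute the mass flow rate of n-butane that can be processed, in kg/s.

ṁ = 23.8 kg/s

Δh = 2.30×(-0.5−-35.8) + 386.0 + 1.68×(83.1−-0.5) = 607.64 kJ/kg
Q = 52100 MJ/h = 14472 kJ/s = 14472 kJ/s
ṁ = Q/Δh = 14472 / 607.64 = 23.817 kg/s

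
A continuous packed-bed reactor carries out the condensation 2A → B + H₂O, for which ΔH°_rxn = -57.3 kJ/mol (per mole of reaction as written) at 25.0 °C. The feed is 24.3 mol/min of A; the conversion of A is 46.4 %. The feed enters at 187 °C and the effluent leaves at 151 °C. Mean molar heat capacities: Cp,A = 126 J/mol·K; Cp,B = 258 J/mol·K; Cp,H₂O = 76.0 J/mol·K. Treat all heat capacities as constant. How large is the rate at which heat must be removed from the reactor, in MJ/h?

Q_out = 22.5 MJ/h

Extent of reaction ξ = 0.464 × 24.3 / 2 = 5.6376 mol/min
Reaction term: ξ·ΔH°_rxn = 5.6376 × -57.3 = -323.03 kJ/min
Sensible, feed 187→25 °C: -496.01 kJ/min
Outlet flows (mol/min): A 13.025, B 5.6376, H₂O 5.6376
Sensible, products 25→151 °C: 444.03 kJ/min
Q = ΔH = -375.01 kJ/min = -6.2502 kW
Heat removed = 22.501 MJ/h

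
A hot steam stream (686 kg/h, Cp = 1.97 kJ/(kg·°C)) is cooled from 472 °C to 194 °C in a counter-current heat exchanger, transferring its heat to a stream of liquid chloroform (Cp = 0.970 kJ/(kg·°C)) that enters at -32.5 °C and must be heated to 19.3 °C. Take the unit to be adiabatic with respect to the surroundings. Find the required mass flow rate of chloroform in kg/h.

ṁ_c = 7480 kg/h

Heat released by hot stream: Q = 686 × 1.97 × (472 − 194) = 375690 kJ/h
Energy balance on cold side (adiabatic exchanger): Q = ṁ_c·Cp_c·(T_c,out − T_c,in)
ṁ_c = 375690 / [0.970 × (19.3 − -32.5)] = 7477.1 kg/h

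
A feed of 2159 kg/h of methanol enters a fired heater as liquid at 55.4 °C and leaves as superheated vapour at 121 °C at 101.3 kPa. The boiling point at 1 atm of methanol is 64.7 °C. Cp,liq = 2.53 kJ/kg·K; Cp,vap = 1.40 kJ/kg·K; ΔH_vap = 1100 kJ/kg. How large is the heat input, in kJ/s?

Q = 721 kJ/s

liquid 55.4→64.7 °C: 23.529 kJ/kg
vaporisation at 64.7 °C: 1100 kJ/kg
vapour 64.7→121 °C: 78.82 kJ/kg
Δh = 23.529 + 1100 + 78.82 = 1202.3 kJ/kg
Q = ṁ·Δh = 2159 kg/h × 1202.3 kJ/kg = 2.5959e+06 kJ/h
|Q| = 721.08 kW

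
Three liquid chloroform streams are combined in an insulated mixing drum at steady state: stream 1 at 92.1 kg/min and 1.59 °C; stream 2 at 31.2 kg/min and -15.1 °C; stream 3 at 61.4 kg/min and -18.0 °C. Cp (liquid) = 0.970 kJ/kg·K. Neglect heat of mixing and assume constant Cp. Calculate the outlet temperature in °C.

Energy balance with Q = 0: Σ ṁᵢCp,ᵢ(T_out − Tᵢ) = 0
Σ ṁᵢCp,ᵢTᵢ = 92.1×0.970×1.59 + 31.2×0.970×-15.1 + 61.4×0.970×-18.0 = -1387
Σ ṁᵢCp,ᵢ = 92.1×0.970 + 31.2×0.970 + 61.4×0.970 = 179.16
T_out = -1387 / 179.16 = -7.7416 °C

T_out = -7.74 °C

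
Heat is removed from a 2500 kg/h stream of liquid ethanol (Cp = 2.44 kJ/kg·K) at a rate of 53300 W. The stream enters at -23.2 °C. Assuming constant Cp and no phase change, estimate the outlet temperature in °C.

Q = 53300 W = 191880 kJ/h
ΔT = Q/(ṁ·Cp) = 191880/(2500×2.44) = 31.456 K
T_out = -23.2 − 31.456 = -54.656 °C

T_out = -54.7 °C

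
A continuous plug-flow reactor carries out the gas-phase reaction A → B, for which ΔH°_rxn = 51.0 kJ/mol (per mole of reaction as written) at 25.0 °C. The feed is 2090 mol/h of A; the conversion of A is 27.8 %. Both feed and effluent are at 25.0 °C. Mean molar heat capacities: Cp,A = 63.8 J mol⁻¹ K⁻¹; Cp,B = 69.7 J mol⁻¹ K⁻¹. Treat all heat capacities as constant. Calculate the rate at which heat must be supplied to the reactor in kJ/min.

Q_in = 494 kJ/min

Extent of reaction ξ = 0.278 × 2090 = 581.02 mol/h
Reaction term: ξ·ΔH°_rxn = 581.02 × 51.0 = 29632 kJ/h
Q = ΔH = 29632 kJ/h = 8.2311 kW
Heat supplied = 493.87 kJ/min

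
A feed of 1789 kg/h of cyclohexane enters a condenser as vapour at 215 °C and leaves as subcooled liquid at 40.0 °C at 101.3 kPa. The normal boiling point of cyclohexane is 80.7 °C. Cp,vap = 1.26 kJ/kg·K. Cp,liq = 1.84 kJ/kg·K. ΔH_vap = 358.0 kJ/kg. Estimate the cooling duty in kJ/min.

Q_c = 18000 kJ/min

vapour 215→80.7 °C: -169.22 kJ/kg
condensation at 80.7 °C: -358 kJ/kg
liquid 80.7→40.0 °C: -74.888 kJ/kg
Δh = -169.22 + -358 + -74.888 = -602.11 kJ/kg
Q = ṁ·Δh = 1789 kg/h × -602.11 kJ/kg = -1.0772e+06 kJ/h
|Q| = 299.21 kW = 17953 kJ/min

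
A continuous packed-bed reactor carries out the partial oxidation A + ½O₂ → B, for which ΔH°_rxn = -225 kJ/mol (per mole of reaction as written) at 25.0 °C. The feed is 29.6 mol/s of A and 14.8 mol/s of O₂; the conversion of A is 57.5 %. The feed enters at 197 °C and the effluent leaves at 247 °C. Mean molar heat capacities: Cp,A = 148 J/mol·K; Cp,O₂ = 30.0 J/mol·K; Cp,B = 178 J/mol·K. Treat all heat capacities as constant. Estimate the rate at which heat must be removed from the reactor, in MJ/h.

Extent of reaction ξ = 0.575 × 29.6 = 17.02 mol/s
Reaction term: ξ·ΔH°_rxn = 17.02 × -225 = -3829.5 kJ/s
Sensible, feed 197→25 °C: -829.87 kJ/s
Outlet flows (mol/s): A 12.58, O₂ 6.29, B 17.02
Sensible, products 25→247 °C: 1127.8 kJ/s
Q = ΔH = -3531.6 kJ/s = -3531.6 kW
Heat removed = 12714 MJ/h

Q_out = 12700 MJ/h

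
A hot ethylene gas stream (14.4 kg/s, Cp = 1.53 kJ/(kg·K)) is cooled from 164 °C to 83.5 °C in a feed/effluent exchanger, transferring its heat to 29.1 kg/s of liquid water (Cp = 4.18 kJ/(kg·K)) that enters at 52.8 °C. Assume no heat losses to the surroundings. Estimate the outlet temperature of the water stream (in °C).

T_c,out = 67.4 °C

Heat released by hot stream: Q = 14.4 × 1.53 × (164 − 83.5) = 1773.6 kJ/s
Energy balance on cold side (adiabatic exchanger): Q = ṁ_c·Cp_c·(T_c,out − T_c,in)
T_c,out = 52.8 + 1773.6/(29.1 × 4.18) = 67.381 °C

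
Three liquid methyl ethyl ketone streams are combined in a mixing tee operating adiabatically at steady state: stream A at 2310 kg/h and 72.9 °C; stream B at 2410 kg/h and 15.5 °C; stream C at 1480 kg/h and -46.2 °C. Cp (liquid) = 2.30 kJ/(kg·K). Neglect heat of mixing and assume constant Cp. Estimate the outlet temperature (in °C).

T_out = 22.2 °C

Adiabatic, steady state ⇒ Σ ṁᵢCp,ᵢ(T_out − Tᵢ) = 0
T_out = Σ ṁᵢCp,ᵢTᵢ / Σ ṁᵢCp,ᵢ
      = 315970 / 14260 = 22.158 °C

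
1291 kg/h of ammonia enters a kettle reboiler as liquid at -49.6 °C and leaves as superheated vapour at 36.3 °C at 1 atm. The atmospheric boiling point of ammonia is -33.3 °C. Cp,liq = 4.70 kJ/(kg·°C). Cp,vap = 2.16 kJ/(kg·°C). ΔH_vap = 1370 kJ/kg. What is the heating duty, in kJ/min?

liquid -49.6→-33.3 °C: 76.61 kJ/kg
vaporisation at -33.3 °C: 1370 kJ/kg
vapour -33.3→36.3 °C: 150.34 kJ/kg
Δh = 76.61 + 1370 + 150.34 = 1596.9 kJ/kg
Q = ṁ·Δh = 1291 kg/h × 1596.9 kJ/kg = 2.0617e+06 kJ/h
|Q| = 572.68 kW = 34361 kJ/min

Q = 34400 kJ/min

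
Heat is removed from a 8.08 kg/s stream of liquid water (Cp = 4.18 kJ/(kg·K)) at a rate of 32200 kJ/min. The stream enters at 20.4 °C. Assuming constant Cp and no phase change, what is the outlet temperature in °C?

Q = 32200 kJ/min = 536.67 kJ/s
ΔT = Q/(ṁ·Cp) = 536.67/(8.08×4.18) = 15.89 K
T_out = 20.4 − 15.89 = 4.5103 °C

T_out = 4.51 °C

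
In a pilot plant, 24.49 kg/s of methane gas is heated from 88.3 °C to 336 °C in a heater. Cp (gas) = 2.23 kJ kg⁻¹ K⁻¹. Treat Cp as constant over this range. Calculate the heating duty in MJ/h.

Q = ṁ·Cp·ΔT = 24.49 × 2.23 × (336 − 88.3) = 13528 kJ/s
Heating duty = 48699 MJ/h

Q = 48700 MJ/h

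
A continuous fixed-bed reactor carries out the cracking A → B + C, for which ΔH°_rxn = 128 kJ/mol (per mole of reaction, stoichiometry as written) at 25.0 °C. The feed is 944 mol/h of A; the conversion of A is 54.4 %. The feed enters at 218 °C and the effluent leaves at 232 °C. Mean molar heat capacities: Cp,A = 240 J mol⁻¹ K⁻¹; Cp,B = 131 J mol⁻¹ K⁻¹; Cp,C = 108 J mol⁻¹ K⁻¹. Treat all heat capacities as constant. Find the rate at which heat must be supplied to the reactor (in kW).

Q_in = 19.1 kW

Extent of reaction ξ = 0.544 × 944 = 513.54 mol/h
Reaction term: ξ·ΔH°_rxn = 513.54 × 128 = 65733 kJ/h
Sensible, feed 218→25 °C: -43726 kJ/h
Outlet flows (mol/h): A 430.46, B 513.54, C 513.54
Sensible, products 25→232 °C: 46792 kJ/h
Q = ΔH = 68798 kJ/h = 19.111 kW
Heat supplied = 19.111 kW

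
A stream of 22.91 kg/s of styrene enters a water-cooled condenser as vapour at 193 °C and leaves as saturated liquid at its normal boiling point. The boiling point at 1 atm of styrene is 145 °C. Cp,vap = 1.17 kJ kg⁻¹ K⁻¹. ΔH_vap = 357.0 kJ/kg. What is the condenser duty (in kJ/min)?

Q_c = 568000 kJ/min

vapour 193→145 °C: -56.16 kJ/kg
condensation at 145 °C: -357 kJ/kg
Δh = -56.16 + -357 = -413.16 kJ/kg
Q = ṁ·Δh = 22.91 kg/s × -413.16 kJ/kg = -9465.5 kJ/s
|Q| = 9465.5 kW = 567930 kJ/min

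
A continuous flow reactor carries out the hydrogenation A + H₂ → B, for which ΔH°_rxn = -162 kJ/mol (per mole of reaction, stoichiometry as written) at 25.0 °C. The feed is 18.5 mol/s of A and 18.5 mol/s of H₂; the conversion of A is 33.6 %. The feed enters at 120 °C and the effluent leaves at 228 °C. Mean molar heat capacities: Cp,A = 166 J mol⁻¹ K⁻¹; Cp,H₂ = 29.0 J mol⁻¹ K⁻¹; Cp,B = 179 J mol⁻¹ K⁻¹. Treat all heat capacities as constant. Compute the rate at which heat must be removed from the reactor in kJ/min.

Q_out = 38300 kJ/min

Extent of reaction ξ = 0.336 × 18.5 = 6.216 mol/s
Reaction term: ξ·ΔH°_rxn = 6.216 × -162 = -1007 kJ/s
Sensible, feed 120→25 °C: -342.71 kJ/s
Outlet flows (mol/s): A 12.284, H₂ 12.284, B 6.216
Sensible, products 25→228 °C: 712.13 kJ/s
Q = ΔH = -637.57 kJ/s = -637.57 kW
Heat removed = 38254 kJ/min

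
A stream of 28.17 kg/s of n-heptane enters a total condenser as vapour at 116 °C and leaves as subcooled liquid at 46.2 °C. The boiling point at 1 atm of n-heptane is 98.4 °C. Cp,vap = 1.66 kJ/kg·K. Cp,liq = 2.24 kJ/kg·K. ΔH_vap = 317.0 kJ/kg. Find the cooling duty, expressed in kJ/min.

Q_c = 783000 kJ/min

vapour 116→98.4 °C: -29.216 kJ/kg
condensation at 98.4 °C: -317 kJ/kg
liquid 98.4→46.2 °C: -116.93 kJ/kg
Δh = -29.216 + -317 + -116.93 = -463.14 kJ/kg
Q = ṁ·Δh = 28.17 kg/s × -463.14 kJ/kg = -13047 kJ/s
|Q| = 13047 kW = 782810 kJ/min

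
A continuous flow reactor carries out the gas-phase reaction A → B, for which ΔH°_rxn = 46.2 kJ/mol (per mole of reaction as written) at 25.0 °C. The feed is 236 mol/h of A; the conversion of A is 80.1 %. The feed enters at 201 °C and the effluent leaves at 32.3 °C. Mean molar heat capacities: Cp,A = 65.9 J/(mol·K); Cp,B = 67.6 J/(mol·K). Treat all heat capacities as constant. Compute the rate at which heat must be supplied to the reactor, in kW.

Extent of reaction ξ = 0.801 × 236 = 189.04 mol/h
Reaction term: ξ·ΔH°_rxn = 189.04 × 46.2 = 8733.5 kJ/h
Sensible, feed 201→25 °C: -2737.2 kJ/h
Outlet flows (mol/h): A 46.964, B 189.04
Sensible, products 25→32.3 °C: 115.88 kJ/h
Q = ΔH = 6112.1 kJ/h = 1.6978 kW
Heat supplied = 1.6978 kW

Q_in = 1.70 kW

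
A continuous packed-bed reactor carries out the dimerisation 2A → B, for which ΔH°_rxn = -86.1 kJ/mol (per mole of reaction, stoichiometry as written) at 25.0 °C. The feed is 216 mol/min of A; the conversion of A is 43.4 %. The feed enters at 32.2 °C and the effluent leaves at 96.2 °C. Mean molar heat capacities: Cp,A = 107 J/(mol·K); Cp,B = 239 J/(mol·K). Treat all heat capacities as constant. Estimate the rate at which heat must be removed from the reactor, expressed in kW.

Q_out = 41.2 kW

Extent of reaction ξ = 0.434 × 216 / 2 = 46.872 mol/min
Reaction term: ξ·ΔH°_rxn = 46.872 × -86.1 = -4035.7 kJ/min
Sensible, feed 32.2→25 °C: -166.41 kJ/min
Outlet flows (mol/min): A 122.26, B 46.872
Sensible, products 25→96.2 °C: 1729 kJ/min
Q = ΔH = -2473.1 kJ/min = -41.218 kW
Heat removed = 41.218 kW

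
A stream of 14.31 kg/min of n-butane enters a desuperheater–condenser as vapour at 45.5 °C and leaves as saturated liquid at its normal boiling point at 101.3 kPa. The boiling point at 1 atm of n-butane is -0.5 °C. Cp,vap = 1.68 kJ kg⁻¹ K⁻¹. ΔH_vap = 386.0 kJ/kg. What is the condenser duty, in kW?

vapour 45.5→-0.5 °C: -77.28 kJ/kg
condensation at -0.5 °C: -386 kJ/kg
Δh = -77.28 + -386 = -463.28 kJ/kg
Q = ṁ·Δh = 14.31 kg/min × -463.28 kJ/kg = -6629.5 kJ/min
|Q| = 110.49 kW

Q_c = 110 kW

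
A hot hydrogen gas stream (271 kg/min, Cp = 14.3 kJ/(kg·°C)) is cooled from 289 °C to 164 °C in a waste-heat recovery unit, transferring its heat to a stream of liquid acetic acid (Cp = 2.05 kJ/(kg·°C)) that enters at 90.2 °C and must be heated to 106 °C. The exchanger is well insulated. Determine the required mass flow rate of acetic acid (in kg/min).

Heat released by hot stream: Q = 271 × 14.3 × (289 − 164) = 484410 kJ/min
Energy balance on cold side (adiabatic exchanger): Q = ṁ_c·Cp_c·(T_c,out − T_c,in)
ṁ_c = 484410 / [2.05 × (106 − 90.2)] = 14956 kg/min

ṁ_c = 15000 kg/min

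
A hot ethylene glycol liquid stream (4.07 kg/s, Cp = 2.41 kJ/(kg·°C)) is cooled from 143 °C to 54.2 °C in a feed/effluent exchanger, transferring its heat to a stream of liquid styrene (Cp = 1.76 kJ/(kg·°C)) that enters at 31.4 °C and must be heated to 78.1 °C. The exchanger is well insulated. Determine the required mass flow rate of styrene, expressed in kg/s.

ṁ_c = 10.6 kg/s

Heat released by hot stream: Q = 4.07 × 2.41 × (143 − 54.2) = 871.01 kJ/s
Energy balance on cold side (adiabatic exchanger): Q = ṁ_c·Cp_c·(T_c,out − T_c,in)
ṁ_c = 871.01 / [1.76 × (78.1 − 31.4)] = 10.597 kg/s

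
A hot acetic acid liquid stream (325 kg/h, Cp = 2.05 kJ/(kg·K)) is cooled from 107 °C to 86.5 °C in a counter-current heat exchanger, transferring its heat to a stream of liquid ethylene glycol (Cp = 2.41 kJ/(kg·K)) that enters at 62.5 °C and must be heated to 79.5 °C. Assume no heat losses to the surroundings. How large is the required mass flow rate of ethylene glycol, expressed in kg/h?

Heat released by hot stream: Q = 325 × 2.05 × (107 − 86.5) = 13658 kJ/h
Energy balance on cold side (adiabatic exchanger): Q = ṁ_c·Cp_c·(T_c,out − T_c,in)
ṁ_c = 13658 / [2.41 × (79.5 − 62.5)] = 333.37 kg/h

ṁ_c = 333 kg/h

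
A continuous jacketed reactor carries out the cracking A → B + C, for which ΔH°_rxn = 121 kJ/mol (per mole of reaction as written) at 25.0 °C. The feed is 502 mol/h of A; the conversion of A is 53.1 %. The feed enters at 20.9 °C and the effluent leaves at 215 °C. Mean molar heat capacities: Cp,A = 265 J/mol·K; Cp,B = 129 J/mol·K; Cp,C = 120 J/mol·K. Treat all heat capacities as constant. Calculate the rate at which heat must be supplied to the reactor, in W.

Extent of reaction ξ = 0.531 × 502 = 266.56 mol/h
Reaction term: ξ·ΔH°_rxn = 266.56 × 121 = 32254 kJ/h
Sensible, feed 20.9→25 °C: 545.42 kJ/h
Outlet flows (mol/h): A 235.44, B 266.56, C 266.56
Sensible, products 25→215 °C: 24465 kJ/h
Q = ΔH = 57265 kJ/h = 15.907 kW
Heat supplied = 15907 W

Q_in = 15900 W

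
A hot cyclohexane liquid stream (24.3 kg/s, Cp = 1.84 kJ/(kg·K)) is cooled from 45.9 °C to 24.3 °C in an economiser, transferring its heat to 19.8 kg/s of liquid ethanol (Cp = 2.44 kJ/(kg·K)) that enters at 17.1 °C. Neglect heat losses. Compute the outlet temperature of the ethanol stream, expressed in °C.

T_c,out = 37.1 °C

Heat released by hot stream: Q = 24.3 × 1.84 × (45.9 − 24.3) = 965.78 kJ/s
Energy balance on cold side (adiabatic exchanger): Q = ṁ_c·Cp_c·(T_c,out − T_c,in)
T_c,out = 17.1 + 965.78/(19.8 × 2.44) = 37.09 °C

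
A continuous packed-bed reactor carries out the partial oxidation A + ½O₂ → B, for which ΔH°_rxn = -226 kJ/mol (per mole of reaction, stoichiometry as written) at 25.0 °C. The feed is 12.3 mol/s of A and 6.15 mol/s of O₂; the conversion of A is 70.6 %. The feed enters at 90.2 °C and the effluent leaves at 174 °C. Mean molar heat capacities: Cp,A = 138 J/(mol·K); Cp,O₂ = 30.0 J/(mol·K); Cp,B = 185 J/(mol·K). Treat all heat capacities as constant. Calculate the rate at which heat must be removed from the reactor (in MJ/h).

Q_out = 6350 MJ/h

Extent of reaction ξ = 0.706 × 12.3 = 8.6838 mol/s
Reaction term: ξ·ΔH°_rxn = 8.6838 × -226 = -1962.5 kJ/s
Sensible, feed 90.2→25 °C: -122.7 kJ/s
Outlet flows (mol/s): A 3.6162, O₂ 1.8081, B 8.6838
Sensible, products 25→174 °C: 321.81 kJ/s
Q = ΔH = -1763.4 kJ/s = -1763.4 kW
Heat removed = 6348.4 MJ/h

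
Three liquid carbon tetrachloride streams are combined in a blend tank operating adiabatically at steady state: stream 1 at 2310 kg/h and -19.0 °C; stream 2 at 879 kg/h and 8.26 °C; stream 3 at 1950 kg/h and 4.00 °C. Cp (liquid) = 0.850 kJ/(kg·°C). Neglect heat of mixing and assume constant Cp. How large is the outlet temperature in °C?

Energy balance with Q = 0: Σ ṁᵢCp,ᵢ(T_out − Tᵢ) = 0
Σ ṁᵢCp,ᵢTᵢ = 2310×0.850×-19.0 + 879×0.850×8.26 + 1950×0.850×4.00 = -24505
Σ ṁᵢCp,ᵢ = 2310×0.850 + 879×0.850 + 1950×0.850 = 4368.1
T_out = -24505 / 4368.1 = -5.6099 °C

T_out = -5.61 °C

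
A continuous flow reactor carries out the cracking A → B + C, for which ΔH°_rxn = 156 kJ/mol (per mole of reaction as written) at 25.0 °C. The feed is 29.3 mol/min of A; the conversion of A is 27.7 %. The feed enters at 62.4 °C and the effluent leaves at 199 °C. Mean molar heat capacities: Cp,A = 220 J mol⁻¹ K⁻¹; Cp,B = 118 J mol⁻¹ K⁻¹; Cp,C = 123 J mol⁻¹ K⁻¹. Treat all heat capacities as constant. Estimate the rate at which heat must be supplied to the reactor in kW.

Extent of reaction ξ = 0.277 × 29.3 = 8.1161 mol/min
Reaction term: ξ·ΔH°_rxn = 8.1161 × 156 = 1266.1 kJ/min
Sensible, feed 62.4→25 °C: -241.08 kJ/min
Outlet flows (mol/min): A 21.184, B 8.1161, C 8.1161
Sensible, products 25→199 °C: 1151.3 kJ/min
Q = ΔH = 2176.3 kJ/min = 36.272 kW
Heat supplied = 36.272 kW

Q_in = 36.3 kW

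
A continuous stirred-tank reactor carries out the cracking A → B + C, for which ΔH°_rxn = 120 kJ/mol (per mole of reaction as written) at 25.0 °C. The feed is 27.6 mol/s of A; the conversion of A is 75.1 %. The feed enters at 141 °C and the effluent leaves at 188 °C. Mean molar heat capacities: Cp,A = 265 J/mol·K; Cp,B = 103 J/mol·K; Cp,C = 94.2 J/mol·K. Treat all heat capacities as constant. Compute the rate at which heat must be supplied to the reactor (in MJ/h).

Q_in = 9370 MJ/h

Extent of reaction ξ = 0.751 × 27.6 = 20.728 mol/s
Reaction term: ξ·ΔH°_rxn = 20.728 × 120 = 2487.3 kJ/s
Sensible, feed 141→25 °C: -848.42 kJ/s
Outlet flows (mol/s): A 6.8724, B 20.728, C 20.728
Sensible, products 25→188 °C: 963.11 kJ/s
Q = ΔH = 2602 kJ/s = 2602 kW
Heat supplied = 9367.2 MJ/h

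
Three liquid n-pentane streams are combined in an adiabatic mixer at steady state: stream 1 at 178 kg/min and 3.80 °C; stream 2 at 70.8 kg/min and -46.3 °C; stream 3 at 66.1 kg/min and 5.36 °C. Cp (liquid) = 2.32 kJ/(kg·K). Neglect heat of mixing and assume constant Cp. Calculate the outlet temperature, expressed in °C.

No heat crosses the boundary, so H_out = H_in.
T_out = Σ ṁᵢCp,ᵢTᵢ / Σ ṁᵢCp,ᵢ
      = -5213.8 / 730.57 = -7.1367 °C

T_out = -7.14 °C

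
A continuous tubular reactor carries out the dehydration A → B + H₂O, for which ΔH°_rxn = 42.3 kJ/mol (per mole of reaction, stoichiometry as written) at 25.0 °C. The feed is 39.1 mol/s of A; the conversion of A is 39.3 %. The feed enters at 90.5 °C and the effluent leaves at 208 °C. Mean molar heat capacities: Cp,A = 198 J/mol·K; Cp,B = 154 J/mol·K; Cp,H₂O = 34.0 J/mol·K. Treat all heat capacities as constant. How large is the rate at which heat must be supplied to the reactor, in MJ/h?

Extent of reaction ξ = 0.393 × 39.1 = 15.366 mol/s
Reaction term: ξ·ΔH°_rxn = 15.366 × 42.3 = 649.99 kJ/s
Sensible, feed 90.5→25 °C: -507.09 kJ/s
Outlet flows (mol/s): A 23.734, B 15.366, H₂O 15.366
Sensible, products 25→208 °C: 1388.6 kJ/s
Q = ΔH = 1531.5 kJ/s = 1531.5 kW
Heat supplied = 5513.5 MJ/h

Q_in = 5510 MJ/h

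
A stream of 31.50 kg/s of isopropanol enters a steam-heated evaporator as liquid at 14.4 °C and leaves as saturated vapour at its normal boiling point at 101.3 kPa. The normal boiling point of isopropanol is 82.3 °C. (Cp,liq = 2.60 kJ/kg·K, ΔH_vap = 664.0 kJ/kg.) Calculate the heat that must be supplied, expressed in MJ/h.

Q = 95300 MJ/h

liquid 14.4→82.3 °C: 176.54 kJ/kg
vaporisation at 82.3 °C: 664 kJ/kg
Δh = 176.54 + 664 = 840.54 kJ/kg
Q = ṁ·Δh = 31.50 kg/s × 840.54 kJ/kg = 26477 kJ/s
|Q| = 26477 kW = 95317 MJ/h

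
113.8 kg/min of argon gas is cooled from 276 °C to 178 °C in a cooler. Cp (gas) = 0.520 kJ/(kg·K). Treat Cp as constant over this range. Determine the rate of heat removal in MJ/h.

Q_c = 348 MJ/h

Q = ṁ·Cp·ΔT = 113.8 × 0.520 × (178 − 276) = -5799.2 kJ/min
Converting: 5799.2 / 60 s = 96.654 kW
Cooling duty = 347.95 MJ/h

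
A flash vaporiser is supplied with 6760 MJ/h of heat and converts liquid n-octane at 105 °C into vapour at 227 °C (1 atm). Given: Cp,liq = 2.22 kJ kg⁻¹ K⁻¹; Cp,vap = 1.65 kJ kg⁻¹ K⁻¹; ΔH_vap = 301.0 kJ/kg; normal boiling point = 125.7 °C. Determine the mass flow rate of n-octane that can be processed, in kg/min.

Δh = 2.22×(125.7−105) + 301.0 + 1.65×(227−125.7) = 514.1 kJ/kg
Q = 6760 MJ/h = 1877.8 kJ/s = 112670 kJ/min
ṁ = Q/Δh = 112670 / 514.1 = 219.15 kg/min

ṁ = 219 kg/min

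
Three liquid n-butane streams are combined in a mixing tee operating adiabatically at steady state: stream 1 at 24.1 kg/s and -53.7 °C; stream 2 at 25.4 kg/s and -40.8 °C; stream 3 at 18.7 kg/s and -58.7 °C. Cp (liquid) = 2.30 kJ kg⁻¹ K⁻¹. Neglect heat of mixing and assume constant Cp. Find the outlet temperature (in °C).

T_out = -50.3 °C

Adiabatic, steady state ⇒ Σ ṁᵢCp,ᵢ(T_out − Tᵢ) = 0
T_out = Σ ṁᵢCp,ᵢTᵢ / Σ ṁᵢCp,ᵢ
      = -7884.8 / 156.86 = -50.267 °C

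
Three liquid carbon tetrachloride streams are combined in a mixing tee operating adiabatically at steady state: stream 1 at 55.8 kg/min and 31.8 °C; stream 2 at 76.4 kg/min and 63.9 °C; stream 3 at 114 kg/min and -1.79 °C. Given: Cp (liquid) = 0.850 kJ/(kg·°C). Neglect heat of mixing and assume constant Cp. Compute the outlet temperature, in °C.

T_out = 26.2 °C

Adiabatic, steady state ⇒ Σ ṁᵢCp,ᵢ(T_out − Tᵢ) = 0
Σ ṁᵢCp,ᵢTᵢ = 55.8×0.850×31.8 + 76.4×0.850×63.9 + 114×0.850×-1.79 = 5484.5
Σ ṁᵢCp,ᵢ = 55.8×0.850 + 76.4×0.850 + 114×0.850 = 209.27
T_out = 5484.5 / 209.27 = 26.208 °C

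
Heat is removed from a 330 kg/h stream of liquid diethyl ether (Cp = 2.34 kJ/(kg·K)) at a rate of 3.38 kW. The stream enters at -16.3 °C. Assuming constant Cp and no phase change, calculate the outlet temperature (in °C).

T_out = -32.1 °C

Q = 3.38 kW = 12168 kJ/h
ΔT = Q/(ṁ·Cp) = 12168/(330×2.34) = 15.758 K
T_out = -16.3 − 15.758 = -32.058 °C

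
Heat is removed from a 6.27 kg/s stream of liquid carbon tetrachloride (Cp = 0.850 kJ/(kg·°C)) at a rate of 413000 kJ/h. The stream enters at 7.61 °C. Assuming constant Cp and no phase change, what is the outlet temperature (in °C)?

Q = 413000 kJ/h = 114.72 kJ/s
ΔT = Q/(ṁ·Cp) = 114.72/(6.27×0.850) = 21.526 K
T_out = 7.61 − 21.526 = -13.916 °C

T_out = -13.9 °C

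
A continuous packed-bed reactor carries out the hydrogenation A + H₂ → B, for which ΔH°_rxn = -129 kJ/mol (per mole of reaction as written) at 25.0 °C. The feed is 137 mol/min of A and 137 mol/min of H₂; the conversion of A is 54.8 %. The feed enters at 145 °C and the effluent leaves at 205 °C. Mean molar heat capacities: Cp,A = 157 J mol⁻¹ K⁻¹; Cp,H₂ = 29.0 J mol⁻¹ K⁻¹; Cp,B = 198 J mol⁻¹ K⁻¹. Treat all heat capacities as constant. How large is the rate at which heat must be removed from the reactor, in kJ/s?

Q_out = 133 kJ/s

Extent of reaction ξ = 0.548 × 137 = 75.076 mol/min
Reaction term: ξ·ΔH°_rxn = 75.076 × -129 = -9684.8 kJ/min
Sensible, feed 145→25 °C: -3057.8 kJ/min
Outlet flows (mol/min): A 61.924, H₂ 61.924, B 75.076
Sensible, products 25→205 °C: 4748.9 kJ/min
Q = ΔH = -7993.7 kJ/min = -133.23 kW
Heat removed = 133.23 kJ/s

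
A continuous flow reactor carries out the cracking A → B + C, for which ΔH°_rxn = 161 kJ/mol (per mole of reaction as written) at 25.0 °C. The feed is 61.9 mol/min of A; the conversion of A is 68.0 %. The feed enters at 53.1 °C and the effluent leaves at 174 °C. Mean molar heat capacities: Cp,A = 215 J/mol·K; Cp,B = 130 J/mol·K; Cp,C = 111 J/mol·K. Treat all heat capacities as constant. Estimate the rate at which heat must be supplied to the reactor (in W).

Q_in = 142000 W

Extent of reaction ξ = 0.680 × 61.9 = 42.092 mol/min
Reaction term: ξ·ΔH°_rxn = 42.092 × 161 = 6776.8 kJ/min
Sensible, feed 53.1→25 °C: -373.97 kJ/min
Outlet flows (mol/min): A 19.808, B 42.092, C 42.092
Sensible, products 25→174 °C: 2146 kJ/min
Q = ΔH = 8548.9 kJ/min = 142.48 kW
Heat supplied = 142480 W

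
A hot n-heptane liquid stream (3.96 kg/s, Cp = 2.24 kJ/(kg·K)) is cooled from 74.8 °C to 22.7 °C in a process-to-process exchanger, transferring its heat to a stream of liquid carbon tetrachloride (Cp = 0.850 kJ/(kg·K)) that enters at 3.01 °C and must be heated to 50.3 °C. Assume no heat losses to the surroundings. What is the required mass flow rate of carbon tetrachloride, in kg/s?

ṁ_c = 11.5 kg/s

Heat released by hot stream: Q = 3.96 × 2.24 × (74.8 − 22.7) = 462.15 kJ/s
Energy balance on cold side (adiabatic exchanger): Q = ṁ_c·Cp_c·(T_c,out − T_c,in)
ṁ_c = 462.15 / [0.850 × (50.3 − 3.01)] = 11.497 kg/s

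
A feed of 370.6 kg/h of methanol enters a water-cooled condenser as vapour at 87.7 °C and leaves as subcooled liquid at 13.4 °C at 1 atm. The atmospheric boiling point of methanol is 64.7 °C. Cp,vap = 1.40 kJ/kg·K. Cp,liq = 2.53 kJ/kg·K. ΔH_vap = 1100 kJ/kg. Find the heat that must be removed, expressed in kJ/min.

Q_c = 7790 kJ/min

vapour 87.7→64.7 °C: -32.2 kJ/kg
condensation at 64.7 °C: -1100 kJ/kg
liquid 64.7→13.4 °C: -129.79 kJ/kg
Δh = -32.2 + -1100 + -129.79 = -1262 kJ/kg
Q = ṁ·Δh = 370.6 kg/h × -1262 kJ/kg = -467690 kJ/h
|Q| = 129.91 kW = 7794.9 kJ/min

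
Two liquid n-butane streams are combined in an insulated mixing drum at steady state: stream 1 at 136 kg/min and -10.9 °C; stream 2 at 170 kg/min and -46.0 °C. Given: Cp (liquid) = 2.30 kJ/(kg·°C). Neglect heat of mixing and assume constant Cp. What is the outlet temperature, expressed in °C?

No heat crosses the boundary, so H_out = H_in.
T_out = Σ ṁᵢCp,ᵢTᵢ / Σ ṁᵢCp,ᵢ
      = -21396 / 703.8 = -30.4 °C

T_out = -30.4 °C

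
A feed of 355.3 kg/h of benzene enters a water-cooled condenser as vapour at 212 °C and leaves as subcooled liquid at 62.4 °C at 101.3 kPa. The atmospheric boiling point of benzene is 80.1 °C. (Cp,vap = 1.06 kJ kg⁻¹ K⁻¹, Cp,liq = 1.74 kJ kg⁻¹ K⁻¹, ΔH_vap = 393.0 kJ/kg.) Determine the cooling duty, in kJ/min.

Q_c = 3340 kJ/min

vapour 212→80.1 °C: -139.81 kJ/kg
condensation at 80.1 °C: -393 kJ/kg
liquid 80.1→62.4 °C: -30.798 kJ/kg
Δh = -139.81 + -393 + -30.798 = -563.61 kJ/kg
Q = ṁ·Δh = 355.3 kg/h × -563.61 kJ/kg = -200250 kJ/h
|Q| = 55.625 kW = 3337.5 kJ/min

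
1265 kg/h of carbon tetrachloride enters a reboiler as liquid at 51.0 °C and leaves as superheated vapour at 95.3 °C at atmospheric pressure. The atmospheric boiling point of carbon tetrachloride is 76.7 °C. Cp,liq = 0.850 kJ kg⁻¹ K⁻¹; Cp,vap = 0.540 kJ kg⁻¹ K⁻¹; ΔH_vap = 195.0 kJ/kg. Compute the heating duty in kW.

liquid 51.0→76.7 °C: 21.845 kJ/kg
vaporisation at 76.7 °C: 195 kJ/kg
vapour 76.7→95.3 °C: 10.044 kJ/kg
Δh = 21.845 + 195 + 10.044 = 226.89 kJ/kg
Q = ṁ·Δh = 1265 kg/h × 226.89 kJ/kg = 287010 kJ/h
|Q| = 79.726 kW

Q = 79.7 kW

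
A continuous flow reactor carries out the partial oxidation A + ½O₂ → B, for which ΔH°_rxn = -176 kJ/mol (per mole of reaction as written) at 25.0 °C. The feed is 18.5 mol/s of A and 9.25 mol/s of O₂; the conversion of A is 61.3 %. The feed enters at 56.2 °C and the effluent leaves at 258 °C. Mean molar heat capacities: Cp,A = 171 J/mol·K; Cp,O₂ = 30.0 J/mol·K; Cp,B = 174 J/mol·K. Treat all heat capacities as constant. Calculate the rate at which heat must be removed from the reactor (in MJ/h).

Q_out = 4800 MJ/h

Extent of reaction ξ = 0.613 × 18.5 = 11.341 mol/s
Reaction term: ξ·ΔH°_rxn = 11.341 × -176 = -1995.9 kJ/s
Sensible, feed 56.2→25 °C: -107.36 kJ/s
Outlet flows (mol/s): A 7.1595, O₂ 3.5797, B 11.341
Sensible, products 25→258 °C: 770.04 kJ/s
Q = ΔH = -1333.2 kJ/s = -1333.2 kW
Heat removed = 4799.7 MJ/h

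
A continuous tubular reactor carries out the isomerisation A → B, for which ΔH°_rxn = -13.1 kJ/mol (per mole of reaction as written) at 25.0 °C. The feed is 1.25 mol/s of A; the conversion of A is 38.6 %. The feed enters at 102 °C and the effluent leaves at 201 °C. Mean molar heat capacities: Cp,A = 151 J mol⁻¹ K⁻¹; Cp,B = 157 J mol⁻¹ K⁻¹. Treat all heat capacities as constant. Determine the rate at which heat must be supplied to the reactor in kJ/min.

Q_in = 773 kJ/min

Extent of reaction ξ = 0.386 × 1.25 = 0.4825 mol/s
Reaction term: ξ·ΔH°_rxn = 0.4825 × -13.1 = -6.3208 kJ/s
Sensible, feed 102→25 °C: -14.534 kJ/s
Outlet flows (mol/s): A 0.7675, B 0.4825
Sensible, products 25→201 °C: 33.73 kJ/s
Q = ΔH = 12.875 kJ/s = 12.875 kW
Heat supplied = 772.5 kJ/min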